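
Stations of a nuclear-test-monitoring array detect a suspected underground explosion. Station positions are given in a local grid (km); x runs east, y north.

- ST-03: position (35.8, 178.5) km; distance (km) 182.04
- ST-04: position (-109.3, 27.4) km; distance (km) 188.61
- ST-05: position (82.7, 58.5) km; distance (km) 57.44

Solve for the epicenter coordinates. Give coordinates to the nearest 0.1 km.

Circle about each station: (x − 35.8)² + (y − 178.5)² = 182.04²; (x + 109.3)² + (y − 27.4)² = 188.61²; (x − 82.7)² + (y − 58.5)² = 57.44².
Subtracting the ST-03 equation from the ST-04 and ST-05 equations removes the quadratic terms:
-290.2 x − 302.2 y = -22881.81
93.8 x − 240.0 y = 6956.86
Solving the 2×2 system: x ≈ 77.5, y ≈ 1.3 km.

x ≈ 77.5 km, y ≈ 1.3 km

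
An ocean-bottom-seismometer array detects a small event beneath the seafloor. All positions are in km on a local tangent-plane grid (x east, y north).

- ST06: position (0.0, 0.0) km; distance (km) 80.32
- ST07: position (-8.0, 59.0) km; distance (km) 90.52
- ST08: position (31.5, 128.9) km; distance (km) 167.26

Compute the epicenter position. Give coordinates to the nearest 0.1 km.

Circle about each station: x² + y² = 80.32²; (x + 8.0)² + (y − 59.0)² = 90.52²; (x − 31.5)² + (y − 128.9)² = 167.26².
Subtracting pairs of circle equations eliminates x²+y² and gives linear equations (the radical axes):
-16.0 x + 118.0 y = 1802.43
63.0 x + 257.8 y = -3917.15
Solving the 2×2 system: x ≈ -80.2, y ≈ 4.4 km.
Check against ST06 (with the unrounded x, y): √(x²+y²) = 80.31 ≈ 80.32 km. ✓

(-80.2, 4.4)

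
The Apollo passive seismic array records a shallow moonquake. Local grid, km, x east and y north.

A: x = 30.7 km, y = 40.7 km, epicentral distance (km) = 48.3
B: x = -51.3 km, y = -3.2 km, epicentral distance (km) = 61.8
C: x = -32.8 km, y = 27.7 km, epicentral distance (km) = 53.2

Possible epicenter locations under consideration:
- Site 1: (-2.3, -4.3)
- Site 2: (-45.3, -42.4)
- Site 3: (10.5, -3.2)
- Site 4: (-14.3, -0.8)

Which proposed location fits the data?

For each candidate, compare |candidate − station| to the reported distance:
Site 1: residuals A 7.5, B 12.8, C 9.0 → max 12.8 km
Site 2: residuals A 64.3, B 22.1, C 18.0 → max 64.3 km
Site 3: residuals A 0.0, B 0.0, C 0.0 → max 0.0 km
Site 4: residuals A 12.9, B 24.7, C 19.2 → max 24.7 km
Only Site 3 has all residuals ≈ 0.

Site 3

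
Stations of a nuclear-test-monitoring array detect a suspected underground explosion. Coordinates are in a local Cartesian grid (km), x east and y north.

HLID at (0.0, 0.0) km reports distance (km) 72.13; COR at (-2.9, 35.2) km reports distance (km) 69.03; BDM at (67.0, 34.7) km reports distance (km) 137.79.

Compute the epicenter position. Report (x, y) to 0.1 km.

Circle about each station: x² + y² = 72.13²; (x + 2.9)² + (y − 35.2)² = 69.03²; (x − 67.0)² + (y − 34.7)² = 137.79².
Subtracting pairs of circle equations eliminates x²+y² and gives linear equations (the radical axes):
-5.8 x + 70.4 y = 1685.05
134.0 x + 69.4 y = -8090.26
Solving the 2×2 system: x ≈ -69.8, y ≈ 18.2 km.

-69.8 km east, 18.2 km north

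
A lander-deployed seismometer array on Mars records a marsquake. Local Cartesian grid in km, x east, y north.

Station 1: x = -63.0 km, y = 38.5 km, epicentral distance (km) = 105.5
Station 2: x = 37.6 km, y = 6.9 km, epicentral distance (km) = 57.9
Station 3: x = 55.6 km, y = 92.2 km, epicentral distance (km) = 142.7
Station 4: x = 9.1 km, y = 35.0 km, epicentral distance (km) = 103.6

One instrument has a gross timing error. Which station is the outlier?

Station 4

Solve using three stations at a time. Using Station 1, Station 2, Station 3 (subtract circle equations pairwise → linear system) gives (x, y) ≈ (5.8, -41.5).
Distances from that point to each station vs reported:
  Station 1: calculated 105.5 vs reported 105.5 → residual 0.0 km
  Station 2: calculated 58.0 vs reported 57.9 → residual 0.1 km
  Station 3: calculated 142.7 vs reported 142.7 → residual 0.0 km
  Station 4: calculated 76.6 vs reported 103.6 → residual 27.0 km
Station 1, Station 2, Station 3 are mutually consistent (residuals ≈ 0); Station 4 is off by 27.0 km.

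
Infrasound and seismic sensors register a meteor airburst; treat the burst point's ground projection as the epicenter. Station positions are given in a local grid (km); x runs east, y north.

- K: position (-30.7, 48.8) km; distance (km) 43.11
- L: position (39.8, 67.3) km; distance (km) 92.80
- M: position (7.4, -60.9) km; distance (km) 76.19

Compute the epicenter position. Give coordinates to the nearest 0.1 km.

x ≈ -29.6 km, y ≈ 5.7 km

Circle about each station: (x + 30.7)² + (y − 48.8)² = 43.11²; (x − 39.8)² + (y − 67.3)² = 92.80²; (x − 7.4)² + (y + 60.9)² = 76.19².
Subtracting pairs of circle equations eliminates x²+y² and gives linear equations (the radical axes):
141.0 x + 37.0 y = -3963.97
76.2 x − 219.4 y = -3506.80
Solving the 2×2 system: x ≈ -29.6, y ≈ 5.7 km.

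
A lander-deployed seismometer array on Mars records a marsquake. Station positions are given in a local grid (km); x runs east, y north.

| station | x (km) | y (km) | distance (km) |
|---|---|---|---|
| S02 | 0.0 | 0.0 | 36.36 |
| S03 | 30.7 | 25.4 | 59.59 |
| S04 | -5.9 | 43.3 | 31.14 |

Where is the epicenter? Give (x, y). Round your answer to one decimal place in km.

Circle about each station: x² + y² = 36.36²; (x − 30.7)² + (y − 25.4)² = 59.59²; (x + 5.9)² + (y − 43.3)² = 31.14².
Subtracting pairs of circle equations eliminates x²+y² and gives linear equations (the radical axes):
61.4 x + 50.8 y = -641.27
-11.8 x + 86.6 y = 2262.05
Solving the 2×2 system: x ≈ -28.8, y ≈ 22.2 km.

x ≈ -28.8 km, y ≈ 22.2 km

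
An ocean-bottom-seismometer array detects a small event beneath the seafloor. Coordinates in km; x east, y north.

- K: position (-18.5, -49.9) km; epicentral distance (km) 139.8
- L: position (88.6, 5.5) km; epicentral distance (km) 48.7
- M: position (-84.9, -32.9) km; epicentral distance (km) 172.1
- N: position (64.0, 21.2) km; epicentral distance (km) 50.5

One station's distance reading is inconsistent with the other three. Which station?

L

Solve using three stations at a time. Using K, M, N (subtract circle equations pairwise → linear system) gives (x, y) ≈ (52.8, 70.3).
Distances from that point to each station vs reported:
  K: calculated 139.8 vs reported 139.8 → residual 0.0 km
  L: calculated 74.1 vs reported 48.7 → residual 25.4 km
  M: calculated 172.1 vs reported 172.1 → residual 0.0 km
  N: calculated 50.4 vs reported 50.5 → residual 0.1 km
K, M, N are mutually consistent (residuals ≈ 0); L is off by 25.4 km.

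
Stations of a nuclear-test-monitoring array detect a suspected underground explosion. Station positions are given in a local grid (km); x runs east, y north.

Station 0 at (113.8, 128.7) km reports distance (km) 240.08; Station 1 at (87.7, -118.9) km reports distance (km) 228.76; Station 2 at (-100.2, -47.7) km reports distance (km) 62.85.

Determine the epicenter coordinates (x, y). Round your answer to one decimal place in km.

(-97.7, 15.1)

Circle about each station: (x − 113.8)² + (y − 128.7)² = 240.08²; (x − 87.7)² + (y + 118.9)² = 228.76²; (x + 100.2)² + (y + 47.7)² = 62.85².
Subtracting pairs of circle equations eliminates x²+y² and gives linear equations (the radical axes):
-52.2 x − 495.2 y = -2378.36
-428.0 x − 352.8 y = 36489.48
Solving the 2×2 system: x ≈ -97.7, y ≈ 15.1 km.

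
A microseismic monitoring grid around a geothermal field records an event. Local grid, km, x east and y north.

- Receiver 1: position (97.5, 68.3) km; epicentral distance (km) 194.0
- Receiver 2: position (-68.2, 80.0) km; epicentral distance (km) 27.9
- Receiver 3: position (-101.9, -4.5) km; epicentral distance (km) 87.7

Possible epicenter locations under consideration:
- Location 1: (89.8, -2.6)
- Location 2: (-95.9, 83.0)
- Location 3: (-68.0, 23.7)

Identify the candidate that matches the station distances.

Location 2

For each candidate, compare |candidate − station| to the reported distance:
Location 1: residuals Receiver 1 122.7, Receiver 2 150.4, Receiver 3 104.0 → max 150.4 km
Location 2: residuals Receiver 1 0.0, Receiver 2 0.0, Receiver 3 0.0 → max 0.0 km
Location 3: residuals Receiver 1 22.6, Receiver 2 28.4, Receiver 3 43.6 → max 43.6 km
Only Location 2 has all residuals ≈ 0.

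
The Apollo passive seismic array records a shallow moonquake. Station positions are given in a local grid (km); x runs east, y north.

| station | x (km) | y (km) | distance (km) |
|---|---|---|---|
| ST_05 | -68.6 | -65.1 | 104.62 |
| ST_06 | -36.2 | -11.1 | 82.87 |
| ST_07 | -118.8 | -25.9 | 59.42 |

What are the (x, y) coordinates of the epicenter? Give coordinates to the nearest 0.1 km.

Circle about each station: (x + 68.6)² + (y + 65.1)² = 104.62²; (x + 36.2)² + (y + 11.1)² = 82.87²; (x + 118.8)² + (y + 25.9)² = 59.42².
Subtracting pairs of circle equations eliminates x²+y² and gives linear equations (the radical axes):
64.8 x + 108.0 y = -3432.41
-100.4 x + 78.4 y = 13254.89
Solving the 2×2 system: x ≈ -106.8, y ≈ 32.3 km.

x ≈ -106.8 km, y ≈ 32.3 km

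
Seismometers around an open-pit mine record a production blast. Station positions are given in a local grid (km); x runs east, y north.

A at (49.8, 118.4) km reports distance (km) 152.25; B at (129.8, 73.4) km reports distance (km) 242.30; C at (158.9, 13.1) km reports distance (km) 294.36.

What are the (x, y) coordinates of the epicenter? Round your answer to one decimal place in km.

x ≈ -97.1 km, y ≈ 158.4 km

Circle about each station: (x − 49.8)² + (y − 118.4)² = 152.25²; (x − 129.8)² + (y − 73.4)² = 242.30²; (x − 158.9)² + (y − 13.1)² = 294.36².
Subtracting pairs of circle equations eliminates x²+y² and gives linear equations (the radical axes):
160.0 x − 90.0 y = -29792.23
218.2 x − 210.6 y = -54545.53
Solving the 2×2 system: x ≈ -97.1, y ≈ 158.4 km.
Check against A (with the unrounded x, y): √((x − 49.8)²+(y − 118.4)²) = 152.25 ≈ 152.25 km. ✓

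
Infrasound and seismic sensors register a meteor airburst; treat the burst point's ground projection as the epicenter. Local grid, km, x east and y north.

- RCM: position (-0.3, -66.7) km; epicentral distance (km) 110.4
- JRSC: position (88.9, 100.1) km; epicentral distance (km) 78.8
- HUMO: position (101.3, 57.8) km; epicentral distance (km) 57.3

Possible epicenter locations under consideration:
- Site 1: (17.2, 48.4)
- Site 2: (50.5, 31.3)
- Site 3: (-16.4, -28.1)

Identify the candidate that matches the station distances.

For each candidate, compare |candidate − station| to the reported distance:
Site 1: residuals RCM 6.0, JRSC 9.6, HUMO 27.3 → max 27.3 km
Site 2: residuals RCM 0.0, JRSC 0.0, HUMO 0.0 → max 0.0 km
Site 3: residuals RCM 68.6, JRSC 87.1, HUMO 88.4 → max 88.4 km
Only Site 2 has all residuals ≈ 0.

Site 2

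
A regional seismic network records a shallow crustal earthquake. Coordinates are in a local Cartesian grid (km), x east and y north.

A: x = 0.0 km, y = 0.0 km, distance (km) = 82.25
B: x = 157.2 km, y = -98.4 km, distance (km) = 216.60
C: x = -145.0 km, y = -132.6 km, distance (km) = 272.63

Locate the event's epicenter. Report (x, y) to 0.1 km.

Circle about each station: x² + y² = 82.25²; (x − 157.2)² + (y + 98.4)² = 216.60²; (x + 145.0)² + (y + 132.6)² = 272.63².
Subtracting the A equation from the B and C equations removes the quadratic terms:
314.4 x − 196.8 y = -5756.10
-290.0 x − 265.2 y = -28954.29
Solving the 2×2 system: x ≈ 29.7, y ≈ 76.7 km.

x ≈ 29.7 km, y ≈ 76.7 km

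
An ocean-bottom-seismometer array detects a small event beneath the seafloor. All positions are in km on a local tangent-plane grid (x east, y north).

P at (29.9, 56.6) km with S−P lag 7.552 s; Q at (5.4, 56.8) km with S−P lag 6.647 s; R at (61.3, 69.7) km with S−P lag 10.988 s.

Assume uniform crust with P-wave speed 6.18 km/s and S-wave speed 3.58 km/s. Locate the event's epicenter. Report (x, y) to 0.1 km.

x ≈ -1.8 km, y ≈ 0.7 km

Distance from S−P lag: d = Δt · v_P v_S / (v_P − v_S) = Δt · (6.18·3.58)/(6.18−3.58) ≈ 8.5094·Δt.
So d_P = 64.26, d_Q = 56.56, d_R = 93.50 km.
Circle about each station: (x − 29.9)² + (y − 56.6)² = 64.26²; (x − 5.4)² + (y − 56.8)² = 56.56²; (x − 61.3)² + (y − 69.7)² = 93.50².
Subtracting the P equation from the Q and R equations removes the quadratic terms:
-49.0 x + 0.4 y = 88.14
62.8 x + 26.2 y = -94.69
Solving the 2×2 system: x ≈ -1.8, y ≈ 0.7 km.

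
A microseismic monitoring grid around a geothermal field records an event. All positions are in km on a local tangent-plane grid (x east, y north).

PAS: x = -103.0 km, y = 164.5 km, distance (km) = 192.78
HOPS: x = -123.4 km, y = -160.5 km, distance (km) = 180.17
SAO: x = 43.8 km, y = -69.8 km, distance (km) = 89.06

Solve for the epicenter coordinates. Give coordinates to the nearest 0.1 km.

-23.0 km east, -10.9 km north

Circle about each station: (x + 103.0)² + (y − 164.5)² = 192.78²; (x + 123.4)² + (y + 160.5)² = 180.17²; (x − 43.8)² + (y + 69.8)² = 89.06².
Subtracting the PAS equation from the HOPS and SAO equations removes the quadratic terms:
-40.8 x − 650.0 y = 8021.46
293.6 x − 468.6 y = -1646.33
Solving the 2×2 system: x ≈ -23.0, y ≈ -10.9 km.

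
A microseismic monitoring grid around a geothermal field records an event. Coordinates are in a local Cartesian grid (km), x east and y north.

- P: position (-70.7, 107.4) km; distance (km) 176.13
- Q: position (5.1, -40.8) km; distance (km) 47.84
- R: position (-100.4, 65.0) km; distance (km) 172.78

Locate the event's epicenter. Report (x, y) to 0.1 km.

49.0 km east, -21.8 km north

Circle about each station: (x + 70.7)² + (y − 107.4)² = 176.13²; (x − 5.1)² + (y + 40.8)² = 47.84²; (x + 100.4)² + (y − 65.0)² = 172.78².
Subtracting pairs of circle equations eliminates x²+y² and gives linear equations (the radical axes):
151.6 x − 296.4 y = 13890.51
-59.4 x − 84.8 y = -1059.24
Solving the 2×2 system: x ≈ 49.0, y ≈ -21.8 km.
Check against P (with the unrounded x, y): √((x + 70.7)²+(y − 107.4)²) = 176.12 ≈ 176.13 km. ✓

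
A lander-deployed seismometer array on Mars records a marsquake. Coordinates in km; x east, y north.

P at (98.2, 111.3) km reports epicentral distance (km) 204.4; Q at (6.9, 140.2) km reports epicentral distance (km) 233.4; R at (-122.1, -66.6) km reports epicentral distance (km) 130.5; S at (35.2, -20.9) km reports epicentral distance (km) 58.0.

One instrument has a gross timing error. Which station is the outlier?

Q

Solve using three stations at a time. Using P, R, S (subtract circle equations pairwise → linear system) gives (x, y) ≈ (8.3, -72.2).
Distances from that point to each station vs reported:
  P: calculated 204.4 vs reported 204.4 → residual 0.0 km
  Q: calculated 212.5 vs reported 233.4 → residual 20.9 km
  R: calculated 130.5 vs reported 130.5 → residual 0.0 km
  S: calculated 58.0 vs reported 58.0 → residual 0.0 km
P, R, S are mutually consistent (residuals ≈ 0); Q is off by 20.9 km.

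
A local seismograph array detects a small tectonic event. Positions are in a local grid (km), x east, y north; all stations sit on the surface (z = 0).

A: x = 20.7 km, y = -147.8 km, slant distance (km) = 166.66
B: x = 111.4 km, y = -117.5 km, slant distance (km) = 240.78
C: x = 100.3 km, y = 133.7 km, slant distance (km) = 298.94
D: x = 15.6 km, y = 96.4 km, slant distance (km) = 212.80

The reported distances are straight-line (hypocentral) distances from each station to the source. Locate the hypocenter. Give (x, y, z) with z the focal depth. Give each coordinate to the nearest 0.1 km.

(-123.2, -64.5, 11.4)

Each station gives a sphere (x−x_i)² + (y−y_i)² + z² = d_i² (stations at z=0).
Subtracting the A sphere from B and C: z² cancels, leaving linear equations in x and y:
181.4 x + 60.6 y = -26256.57
159.2 x + 563.0 y = -55927.12
Solving: x ≈ -123.196, y ≈ -64.501 km (keep extra digits for the depth step; rounded: -123.2, -64.5).
Then from the A sphere: z² = 166.66² − (x − 20.7)² − (y + 147.8)² with x = -123.196, y = -64.501, so z ≈ 11.436 ≈ 11.4 km.
Check against D (with the unrounded solution): distance 212.80 ≈ 212.80 km. ✓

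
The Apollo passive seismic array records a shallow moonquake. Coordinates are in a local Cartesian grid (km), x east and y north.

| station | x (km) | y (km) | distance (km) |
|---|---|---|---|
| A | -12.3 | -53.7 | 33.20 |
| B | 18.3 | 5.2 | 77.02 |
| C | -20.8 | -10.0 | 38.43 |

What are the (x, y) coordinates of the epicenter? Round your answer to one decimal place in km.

Circle about each station: (x + 12.3)² + (y + 53.7)² = 33.20²; (x − 18.3)² + (y − 5.2)² = 77.02²; (x + 20.8)² + (y + 10.0)² = 38.43².
Subtracting the A equation from the B and C equations removes the quadratic terms:
61.2 x + 117.8 y = -7502.89
-17.0 x + 87.4 y = -2876.96
Solving the 2×2 system: x ≈ -43.1, y ≈ -41.3 km.

x ≈ -43.1 km, y ≈ -41.3 km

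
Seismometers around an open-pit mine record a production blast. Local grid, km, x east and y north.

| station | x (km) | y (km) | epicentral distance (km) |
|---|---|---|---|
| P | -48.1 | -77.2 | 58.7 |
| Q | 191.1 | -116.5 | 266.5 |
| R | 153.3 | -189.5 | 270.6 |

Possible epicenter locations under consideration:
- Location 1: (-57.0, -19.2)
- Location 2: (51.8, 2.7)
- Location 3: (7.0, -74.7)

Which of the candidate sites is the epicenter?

Location 1

For each candidate, compare |candidate − station| to the reported distance:
Location 1: residuals P 0.0, Q 0.0, R 0.0 → max 0.0 km
Location 2: residuals P 69.2, Q 83.2, R 53.2 → max 83.2 km
Location 3: residuals P 3.5, Q 77.7, R 84.6 → max 84.6 km
Only Location 1 has all residuals ≈ 0.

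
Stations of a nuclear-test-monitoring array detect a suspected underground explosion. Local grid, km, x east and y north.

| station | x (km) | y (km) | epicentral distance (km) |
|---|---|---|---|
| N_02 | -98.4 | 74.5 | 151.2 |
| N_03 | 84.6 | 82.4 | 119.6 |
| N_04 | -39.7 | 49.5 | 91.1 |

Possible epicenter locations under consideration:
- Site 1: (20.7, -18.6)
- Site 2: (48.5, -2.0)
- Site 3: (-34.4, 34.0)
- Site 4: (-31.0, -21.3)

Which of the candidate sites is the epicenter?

Site 1

For each candidate, compare |candidate − station| to the reported distance:
Site 1: residuals N_02 0.0, N_03 0.1, N_04 0.1 → max 0.1 km
Site 2: residuals N_02 14.4, N_03 27.8, N_04 11.0 → max 27.8 km
Site 3: residuals N_02 75.5, N_03 8.9, N_04 74.7 → max 75.5 km
Site 4: residuals N_02 34.1, N_03 35.7, N_04 19.8 → max 35.7 km
Only Site 1 has all residuals ≈ 0.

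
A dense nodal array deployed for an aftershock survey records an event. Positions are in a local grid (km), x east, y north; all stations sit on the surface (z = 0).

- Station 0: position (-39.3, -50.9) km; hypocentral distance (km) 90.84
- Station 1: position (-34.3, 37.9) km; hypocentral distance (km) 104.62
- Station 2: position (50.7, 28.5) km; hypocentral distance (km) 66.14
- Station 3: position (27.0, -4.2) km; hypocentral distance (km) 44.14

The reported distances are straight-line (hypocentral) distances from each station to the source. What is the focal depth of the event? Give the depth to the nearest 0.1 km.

Each station gives a sphere (x−x_i)² + (y−y_i)² + z² = d_i² (stations at z=0).
Subtracting the Station 0 sphere from Station 1 and Station 2: z² cancels, leaving linear equations in x and y:
10.0 x + 177.6 y = -4215.84
180.0 x + 158.8 y = 3124.85
Solving: x ≈ 40.304, y ≈ -26.007 km (keep extra digits for the depth step; rounded: 40.3, -26.0).
Then from the Station 0 sphere: z² = 90.84² − (x + 39.3)² − (y + 50.9)² with x = 40.304, y = -26.007, so z ≈ 35.992 ≈ 36.0 km.

z ≈ 36.0 km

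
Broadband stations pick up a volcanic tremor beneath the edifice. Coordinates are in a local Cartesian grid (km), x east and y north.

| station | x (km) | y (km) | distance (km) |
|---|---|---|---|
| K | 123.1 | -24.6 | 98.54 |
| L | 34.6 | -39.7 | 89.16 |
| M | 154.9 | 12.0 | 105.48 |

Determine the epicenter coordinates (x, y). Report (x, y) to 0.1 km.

(55.4, 47.0)

Circle about each station: (x − 123.1)² + (y + 24.6)² = 98.54²; (x − 34.6)² + (y + 39.7)² = 89.16²; (x − 154.9)² + (y − 12.0)² = 105.48².
Subtracting the K equation from the L and M equations removes the quadratic terms:
-177.0 x − 30.2 y = -11224.89
63.6 x + 73.2 y = 6963.34
Solving the 2×2 system: x ≈ 55.4, y ≈ 47.0 km.
Check against K (with the unrounded x, y): √((x − 123.1)²+(y + 24.6)²) = 98.53 ≈ 98.54 km. ✓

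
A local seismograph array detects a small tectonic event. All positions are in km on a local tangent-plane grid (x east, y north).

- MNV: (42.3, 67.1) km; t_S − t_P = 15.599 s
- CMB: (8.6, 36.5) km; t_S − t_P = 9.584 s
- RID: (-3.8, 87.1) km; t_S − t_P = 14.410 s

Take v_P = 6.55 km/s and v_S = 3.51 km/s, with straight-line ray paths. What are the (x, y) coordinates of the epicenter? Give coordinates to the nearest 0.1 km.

-42.7 km east, -14.7 km north

Distance from S−P lag: d = Δt · v_P v_S / (v_P − v_S) = Δt · (6.55·3.51)/(6.55−3.51) ≈ 7.5627·Δt.
So d_MNV = 117.97, d_CMB = 72.48, d_RID = 108.98 km.
Circle about each station: (x − 42.3)² + (y − 67.1)² = 117.97²; (x − 8.6)² + (y − 36.5)² = 72.48²; (x + 3.8)² + (y − 87.1)² = 108.98².
Subtracting pairs of circle equations eliminates x²+y² and gives linear equations (the radical axes):
-67.4 x − 61.2 y = 3778.08
-92.2 x + 40.0 y = 3349.43
Solving the 2×2 system: x ≈ -42.7, y ≈ -14.7 km.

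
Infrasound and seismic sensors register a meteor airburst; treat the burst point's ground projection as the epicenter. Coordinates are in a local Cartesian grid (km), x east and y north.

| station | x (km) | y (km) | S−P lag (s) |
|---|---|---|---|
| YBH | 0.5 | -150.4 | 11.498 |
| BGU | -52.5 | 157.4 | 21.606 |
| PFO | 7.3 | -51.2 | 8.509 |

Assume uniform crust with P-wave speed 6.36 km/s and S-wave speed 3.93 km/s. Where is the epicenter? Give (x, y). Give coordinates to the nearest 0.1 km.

(-79.4, -63.2)

Distance from S−P lag: d = Δt · v_P v_S / (v_P − v_S) = Δt · (6.36·3.93)/(6.36−3.93) ≈ 10.2859·Δt.
So d_YBH = 118.27, d_BGU = 222.24, d_PFO = 87.52 km.
Circle about each station: (x − 0.5)² + (y + 150.4)² = 118.27²; (x + 52.5)² + (y − 157.4)² = 222.24²; (x − 7.3)² + (y + 51.2)² = 87.52².
Subtracting the YBH equation from the BGU and PFO equations removes the quadratic terms:
-106.0 x + 615.6 y = -30492.22
13.6 x + 198.4 y = -13617.64
Solving the 2×2 system: x ≈ -79.4, y ≈ -63.2 km.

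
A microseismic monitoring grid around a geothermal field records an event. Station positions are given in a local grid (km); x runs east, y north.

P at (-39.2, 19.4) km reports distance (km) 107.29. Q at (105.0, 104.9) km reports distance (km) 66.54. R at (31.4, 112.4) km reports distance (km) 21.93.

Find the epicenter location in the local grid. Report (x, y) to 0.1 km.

x ≈ 39.7 km, y ≈ 92.1 km

Circle about each station: (x + 39.2)² + (y − 19.4)² = 107.29²; (x − 105.0)² + (y − 104.9)² = 66.54²; (x − 31.4)² + (y − 112.4)² = 21.93².
Subtracting pairs of circle equations eliminates x²+y² and gives linear equations (the radical axes):
288.4 x + 171.0 y = 27199.58
141.2 x + 186.0 y = 22736.94
Solving the 2×2 system: x ≈ 39.7, y ≈ 92.1 km.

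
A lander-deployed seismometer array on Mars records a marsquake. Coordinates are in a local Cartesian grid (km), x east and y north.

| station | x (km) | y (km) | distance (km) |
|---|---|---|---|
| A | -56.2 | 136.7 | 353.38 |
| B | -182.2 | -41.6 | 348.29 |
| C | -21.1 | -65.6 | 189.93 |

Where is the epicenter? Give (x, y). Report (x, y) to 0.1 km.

Circle about each station: (x + 56.2)² + (y − 136.7)² = 353.38²; (x + 182.2)² + (y + 41.6)² = 348.29²; (x + 21.1)² + (y + 65.6)² = 189.93².
Subtracting the A equation from the B and C equations removes the quadratic terms:
-252.0 x − 356.6 y = 16653.57
70.2 x − 404.6 y = 71707.26
Solving the 2×2 system: x ≈ 148.3, y ≈ -151.5 km.

148.3 km east, -151.5 km north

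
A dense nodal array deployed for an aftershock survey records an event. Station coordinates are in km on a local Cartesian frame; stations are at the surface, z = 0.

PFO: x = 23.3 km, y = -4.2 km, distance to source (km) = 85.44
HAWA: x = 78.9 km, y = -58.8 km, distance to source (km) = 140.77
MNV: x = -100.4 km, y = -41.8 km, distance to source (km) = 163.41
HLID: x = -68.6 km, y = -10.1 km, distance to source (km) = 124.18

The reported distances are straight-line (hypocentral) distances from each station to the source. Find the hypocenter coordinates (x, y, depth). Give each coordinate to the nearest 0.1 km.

Each station gives a sphere (x−x_i)² + (y−y_i)² + z² = d_i² (stations at z=0).
Subtracting the PFO sphere from HAWA and MNV: z² cancels, leaving linear equations in x and y:
111.2 x − 109.2 y = -3394.08
-247.4 x − 75.2 y = -8135.96
Solving: x ≈ 17.898, y ≈ 49.307 km (keep extra digits for the depth step; rounded: 17.9, 49.3).
Then from the PFO sphere: z² = 85.44² − (x − 23.3)² − (y + 4.2)² with x = 17.898, y = 49.307, so z ≈ 66.391 ≈ 66.4 km.

(17.9, 49.3, 66.4)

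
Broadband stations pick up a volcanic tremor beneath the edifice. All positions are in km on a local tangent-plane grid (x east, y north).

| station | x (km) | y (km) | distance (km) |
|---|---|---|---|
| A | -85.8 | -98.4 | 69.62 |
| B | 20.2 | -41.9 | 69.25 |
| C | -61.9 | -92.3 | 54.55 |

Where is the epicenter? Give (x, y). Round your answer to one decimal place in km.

x ≈ -49.0 km, y ≈ -39.3 km

Circle about each station: (x + 85.8)² + (y + 98.4)² = 69.62²; (x − 20.2)² + (y + 41.9)² = 69.25²; (x + 61.9)² + (y + 92.3)² = 54.55².
Subtracting the A equation from the B and C equations removes the quadratic terms:
212.0 x + 113.0 y = -14829.17
47.8 x + 12.2 y = -2822.06
Solving the 2×2 system: x ≈ -49.0, y ≈ -39.3 km.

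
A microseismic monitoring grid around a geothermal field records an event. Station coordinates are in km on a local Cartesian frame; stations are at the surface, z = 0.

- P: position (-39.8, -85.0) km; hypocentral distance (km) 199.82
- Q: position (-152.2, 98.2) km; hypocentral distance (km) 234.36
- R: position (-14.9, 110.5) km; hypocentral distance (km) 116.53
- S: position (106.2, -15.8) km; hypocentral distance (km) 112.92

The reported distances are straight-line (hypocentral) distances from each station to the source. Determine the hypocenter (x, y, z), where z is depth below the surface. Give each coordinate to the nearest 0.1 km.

(70.3, 67.7, 67.0)

Each station gives a sphere (x−x_i)² + (y−y_i)² + z² = d_i² (stations at z=0).
Subtracting the P sphere from Q and R: z² cancels, leaving linear equations in x and y:
-224.8 x + 366.4 y = 9002.46
49.8 x + 391.0 y = 29972.01
Solving: x ≈ 70.299, y ≈ 67.701 km (keep extra digits for the depth step; rounded: 70.3, 67.7).
Then from the P sphere: z² = 199.82² − (x + 39.8)² − (y + 85.0)² with x = 70.299, y = 67.701, so z ≈ 66.997 ≈ 67.0 km.
Check against S (with the unrounded solution): distance 112.92 ≈ 112.92 km. ✓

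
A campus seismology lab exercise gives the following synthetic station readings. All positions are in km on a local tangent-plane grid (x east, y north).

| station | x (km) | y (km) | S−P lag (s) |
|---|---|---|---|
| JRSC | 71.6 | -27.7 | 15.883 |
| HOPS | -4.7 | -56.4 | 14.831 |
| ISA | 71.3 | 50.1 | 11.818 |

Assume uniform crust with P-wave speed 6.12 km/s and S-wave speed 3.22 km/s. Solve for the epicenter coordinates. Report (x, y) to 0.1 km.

Distance from S−P lag: d = Δt · v_P v_S / (v_P − v_S) = Δt · (6.12·3.22)/(6.12−3.22) ≈ 6.7953·Δt.
So d_JRSC = 107.93, d_HOPS = 100.78, d_ISA = 80.31 km.
Circle about each station: (x − 71.6)² + (y + 27.7)² = 107.93²; (x + 4.7)² + (y + 56.4)² = 100.78²; (x − 71.3)² + (y − 50.1)² = 80.31².
Subtracting pairs of circle equations eliminates x²+y² and gives linear equations (the radical axes):
-152.6 x − 57.4 y = -1198.52
-0.6 x + 155.6 y = 6899.04
Solving the 2×2 system: x ≈ -8.8, y ≈ 44.3 km.
Check against JRSC (with the unrounded x, y): √((x − 71.6)²+(y + 27.7)²) = 107.94 ≈ 107.93 km. ✓

x ≈ -8.8 km, y ≈ 44.3 km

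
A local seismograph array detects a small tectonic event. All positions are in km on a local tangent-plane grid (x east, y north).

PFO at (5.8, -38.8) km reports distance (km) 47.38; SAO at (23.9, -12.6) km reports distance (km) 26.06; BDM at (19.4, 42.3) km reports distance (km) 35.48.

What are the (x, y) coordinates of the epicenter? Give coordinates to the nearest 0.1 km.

Circle about each station: (x − 5.8)² + (y + 38.8)² = 47.38²; (x − 23.9)² + (y + 12.6)² = 26.06²; (x − 19.4)² + (y − 42.3)² = 35.48².
Subtracting pairs of circle equations eliminates x²+y² and gives linear equations (the radical axes):
36.2 x + 52.4 y = 756.63
27.2 x + 162.2 y = 1612.60
Solving the 2×2 system: x ≈ 8.6, y ≈ 8.5 km.
Check against PFO (with the unrounded x, y): √((x − 5.8)²+(y + 38.8)²) = 47.38 ≈ 47.38 km. ✓

(8.6, 8.5)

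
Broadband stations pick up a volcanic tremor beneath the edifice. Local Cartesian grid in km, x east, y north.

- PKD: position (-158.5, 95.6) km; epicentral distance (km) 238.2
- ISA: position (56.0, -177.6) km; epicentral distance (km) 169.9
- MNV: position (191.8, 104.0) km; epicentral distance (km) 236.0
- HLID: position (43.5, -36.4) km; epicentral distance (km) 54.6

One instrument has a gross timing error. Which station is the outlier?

Solve using three stations at a time. Using ISA, MNV, HLID (subtract circle equations pairwise → linear system) gives (x, y) ≈ (-8.7, -20.5).
Distances from that point to each station vs reported:
  PKD: calculated 189.6 vs reported 238.2 → residual 48.6 km
  ISA: calculated 169.9 vs reported 169.9 → residual 0.0 km
  MNV: calculated 236.0 vs reported 236.0 → residual 0.0 km
  HLID: calculated 54.5 vs reported 54.6 → residual 0.1 km
ISA, MNV, HLID are mutually consistent (residuals ≈ 0); PKD is off by 48.6 km.

PKD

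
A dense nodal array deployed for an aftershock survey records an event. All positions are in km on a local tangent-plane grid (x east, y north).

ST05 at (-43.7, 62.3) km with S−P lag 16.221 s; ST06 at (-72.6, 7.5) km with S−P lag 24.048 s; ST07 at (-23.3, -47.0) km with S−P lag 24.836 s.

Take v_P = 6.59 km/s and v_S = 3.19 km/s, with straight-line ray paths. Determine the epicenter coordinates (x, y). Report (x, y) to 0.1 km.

Distance from S−P lag: d = Δt · v_P v_S / (v_P − v_S) = Δt · (6.59·3.19)/(6.59−3.19) ≈ 6.1830·Δt.
So d_ST05 = 100.29, d_ST06 = 148.69, d_ST07 = 153.56 km.
Circle about each station: (x + 43.7)² + (y − 62.3)² = 100.29²; (x + 72.6)² + (y − 7.5)² = 148.69²; (x + 23.3)² + (y + 47.0)² = 153.56².
Subtracting the ST05 equation from the ST06 and ST07 equations removes the quadratic terms:
-57.8 x − 109.6 y = -12514.60
40.8 x − 218.6 y = -16561.68
Solving the 2×2 system: x ≈ 53.8, y ≈ 85.8 km.

(53.8, 85.8)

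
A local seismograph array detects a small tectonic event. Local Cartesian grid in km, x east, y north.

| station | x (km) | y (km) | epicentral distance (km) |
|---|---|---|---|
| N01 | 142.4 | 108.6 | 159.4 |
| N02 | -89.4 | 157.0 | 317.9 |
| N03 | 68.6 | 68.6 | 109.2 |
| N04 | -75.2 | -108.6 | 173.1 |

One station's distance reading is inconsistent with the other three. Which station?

Solve using three stations at a time. Using N01, N03, N04 (subtract circle equations pairwise → linear system) gives (x, y) ≈ (83.7, -39.7).
Distances from that point to each station vs reported:
  N01: calculated 159.5 vs reported 159.4 → residual 0.1 km
  N02: calculated 262.0 vs reported 317.9 → residual 55.9 km
  N03: calculated 109.3 vs reported 109.2 → residual 0.1 km
  N04: calculated 173.2 vs reported 173.1 → residual 0.1 km
N01, N03, N04 are mutually consistent (residuals ≈ 0); N02 is off by 55.9 km.

N02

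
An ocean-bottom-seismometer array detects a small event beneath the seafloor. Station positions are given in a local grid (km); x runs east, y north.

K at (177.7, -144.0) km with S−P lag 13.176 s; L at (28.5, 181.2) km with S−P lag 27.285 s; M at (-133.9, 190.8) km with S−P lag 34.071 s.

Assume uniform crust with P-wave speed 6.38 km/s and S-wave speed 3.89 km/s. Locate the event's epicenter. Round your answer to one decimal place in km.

x ≈ 58.4 km, y ≈ -89.1 km

Distance from S−P lag: d = Δt · v_P v_S / (v_P − v_S) = Δt · (6.38·3.89)/(6.38−3.89) ≈ 9.9671·Δt.
So d_K = 131.33, d_L = 271.95, d_M = 339.59 km.
Circle about each station: (x − 177.7)² + (y + 144.0)² = 131.33²; (x − 28.5)² + (y − 181.2)² = 271.95²; (x + 133.9)² + (y − 190.8)² = 339.59².
Subtracting the K equation from the L and M equations removes the quadratic terms:
-298.4 x + 650.4 y = -75376.83
-623.2 x + 669.6 y = -96053.24
Solving the 2×2 system: x ≈ 58.4, y ≈ -89.1 km.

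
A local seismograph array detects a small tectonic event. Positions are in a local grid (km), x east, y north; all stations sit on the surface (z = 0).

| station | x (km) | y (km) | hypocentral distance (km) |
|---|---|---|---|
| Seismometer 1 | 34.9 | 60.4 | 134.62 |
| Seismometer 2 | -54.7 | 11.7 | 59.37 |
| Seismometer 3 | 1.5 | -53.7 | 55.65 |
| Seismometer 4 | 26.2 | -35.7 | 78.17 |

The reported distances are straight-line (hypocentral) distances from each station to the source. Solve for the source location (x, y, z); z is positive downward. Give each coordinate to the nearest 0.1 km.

x ≈ -48.4 km, y ≈ -43.0 km, depth ≈ 22.2 km

Each station gives a sphere (x−x_i)² + (y−y_i)² + z² = d_i² (stations at z=0).
Subtracting the Seismometer 1 sphere from Seismometer 2 and Seismometer 3: z² cancels, leaving linear equations in x and y:
-179.2 x − 97.4 y = 12860.56
-66.8 x − 228.2 y = 13045.39
Solving: x ≈ -48.395, y ≈ -43.000 km (keep extra digits for the depth step; rounded: -48.4, -43.0).
Then from the Seismometer 1 sphere: z² = 134.62² − (x − 34.9)² − (y − 60.4)² with x = -48.395, y = -43.000, so z ≈ 22.202 ≈ 22.2 km.
Check against Seismometer 4 (with the unrounded solution): distance 78.17 ≈ 78.17 km. ✓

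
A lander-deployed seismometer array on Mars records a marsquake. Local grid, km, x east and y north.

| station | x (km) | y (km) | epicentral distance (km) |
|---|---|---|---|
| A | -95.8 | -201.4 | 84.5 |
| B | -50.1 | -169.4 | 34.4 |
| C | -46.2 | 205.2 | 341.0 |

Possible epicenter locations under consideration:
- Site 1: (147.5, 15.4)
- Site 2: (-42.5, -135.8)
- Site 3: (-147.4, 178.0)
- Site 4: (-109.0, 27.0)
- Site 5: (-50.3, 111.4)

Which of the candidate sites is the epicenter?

Site 2

For each candidate, compare |candidate − station| to the reported distance:
Site 1: residuals A 241.4, B 236.1, C 69.8 → max 241.4 km
Site 2: residuals A 0.0, B 0.0, C 0.0 → max 0.0 km
Site 3: residuals A 298.4, B 326.4, C 236.2 → max 326.4 km
Site 4: residuals A 144.3, B 170.6, C 152.1 → max 170.6 km
Site 5: residuals A 231.6, B 246.4, C 247.1 → max 247.1 km
Only Site 2 has all residuals ≈ 0.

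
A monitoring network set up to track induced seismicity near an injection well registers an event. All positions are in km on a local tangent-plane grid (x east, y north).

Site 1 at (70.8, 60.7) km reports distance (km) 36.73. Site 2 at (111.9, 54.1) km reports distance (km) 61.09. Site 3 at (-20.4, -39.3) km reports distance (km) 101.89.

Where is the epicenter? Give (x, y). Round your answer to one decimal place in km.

Circle about each station: (x − 70.8)² + (y − 60.7)² = 36.73²; (x − 111.9)² + (y − 54.1)² = 61.09²; (x + 20.4)² + (y + 39.3)² = 101.89².
Subtracting the Site 1 equation from the Site 2 and Site 3 equations removes the quadratic terms:
82.2 x − 13.2 y = 4368.39
-182.4 x − 200.0 y = -15768.96
Solving the 2×2 system: x ≈ 57.4, y ≈ 26.5 km.

x ≈ 57.4 km, y ≈ 26.5 km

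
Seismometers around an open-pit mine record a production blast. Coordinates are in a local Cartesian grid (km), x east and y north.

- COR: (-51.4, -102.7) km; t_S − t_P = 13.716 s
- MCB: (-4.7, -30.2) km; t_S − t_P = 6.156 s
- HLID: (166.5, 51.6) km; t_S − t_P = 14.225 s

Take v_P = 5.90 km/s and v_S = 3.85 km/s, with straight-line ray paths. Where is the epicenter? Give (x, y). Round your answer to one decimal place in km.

Distance from S−P lag: d = Δt · v_P v_S / (v_P − v_S) = Δt · (5.90·3.85)/(5.90−3.85) ≈ 11.0805·Δt.
So d_COR = 151.98, d_MCB = 68.21, d_HLID = 157.62 km.
Circle about each station: (x + 51.4)² + (y + 102.7)² = 151.98²; (x + 4.7)² + (y + 30.2)² = 68.21²; (x − 166.5)² + (y − 51.6)² = 157.62².
Subtracting the COR equation from the MCB and HLID equations removes the quadratic terms:
93.4 x + 145.0 y = 6190.20
435.8 x + 308.6 y = 15449.42
Solving the 2×2 system: x ≈ 9.6, y ≈ 36.5 km.

(9.6, 36.5)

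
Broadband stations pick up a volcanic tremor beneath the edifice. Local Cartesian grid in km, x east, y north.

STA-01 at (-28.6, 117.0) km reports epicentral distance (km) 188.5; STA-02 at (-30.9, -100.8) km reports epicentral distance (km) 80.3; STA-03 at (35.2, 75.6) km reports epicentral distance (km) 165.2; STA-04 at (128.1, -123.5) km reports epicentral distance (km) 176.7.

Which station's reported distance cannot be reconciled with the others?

STA-02

Solve using three stations at a time. Using STA-01, STA-03, STA-04 (subtract circle equations pairwise → linear system) gives (x, y) ≈ (-40.8, -71.2).
Distances from that point to each station vs reported:
  STA-01: calculated 188.6 vs reported 188.5 → residual 0.1 km
  STA-02: calculated 31.2 vs reported 80.3 → residual 49.1 km
  STA-03: calculated 165.3 vs reported 165.2 → residual 0.1 km
  STA-04: calculated 176.8 vs reported 176.7 → residual 0.1 km
STA-01, STA-03, STA-04 are mutually consistent (residuals ≈ 0); STA-02 is off by 49.1 km.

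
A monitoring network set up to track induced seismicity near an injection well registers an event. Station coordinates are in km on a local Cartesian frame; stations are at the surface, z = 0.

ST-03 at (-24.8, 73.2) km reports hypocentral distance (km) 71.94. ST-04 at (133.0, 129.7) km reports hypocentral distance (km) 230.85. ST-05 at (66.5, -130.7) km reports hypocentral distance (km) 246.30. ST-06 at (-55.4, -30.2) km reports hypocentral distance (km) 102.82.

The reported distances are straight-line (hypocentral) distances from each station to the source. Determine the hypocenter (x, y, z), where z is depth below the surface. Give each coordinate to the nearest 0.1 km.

(-83.7, 60.5, 39.3)

Each station gives a sphere (x−x_i)² + (y−y_i)² + z² = d_i² (stations at z=0).
Subtracting the ST-03 sphere from ST-04 and ST-05: z² cancels, leaving linear equations in x and y:
315.6 x + 113.0 y = -19578.55
182.6 x − 407.8 y = -39956.87
Solving: x ≈ -83.699, y ≈ 60.504 km (keep extra digits for the depth step; rounded: -83.7, 60.5).
Then from the ST-03 sphere: z² = 71.94² − (x + 24.8)² − (y − 73.2)² with x = -83.699, y = 60.504, so z ≈ 39.308 ≈ 39.3 km.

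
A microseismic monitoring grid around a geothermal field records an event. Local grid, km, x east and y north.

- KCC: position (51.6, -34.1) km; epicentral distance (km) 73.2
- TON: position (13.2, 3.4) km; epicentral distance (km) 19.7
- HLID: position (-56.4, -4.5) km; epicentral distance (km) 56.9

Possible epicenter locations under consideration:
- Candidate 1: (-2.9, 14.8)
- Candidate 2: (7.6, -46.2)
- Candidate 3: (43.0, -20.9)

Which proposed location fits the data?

For each candidate, compare |candidate − station| to the reported distance:
Candidate 1: residuals KCC 0.0, TON 0.0, HLID 0.0 → max 0.0 km
Candidate 2: residuals KCC 27.6, TON 30.2, HLID 19.5 → max 30.2 km
Candidate 3: residuals KCC 57.4, TON 18.8, HLID 43.8 → max 57.4 km
Only Candidate 1 has all residuals ≈ 0.

Candidate 1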